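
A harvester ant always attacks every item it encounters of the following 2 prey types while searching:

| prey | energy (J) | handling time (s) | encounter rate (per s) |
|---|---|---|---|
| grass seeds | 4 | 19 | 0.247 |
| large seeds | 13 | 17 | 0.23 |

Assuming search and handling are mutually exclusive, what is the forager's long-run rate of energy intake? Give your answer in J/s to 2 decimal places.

R = (0.247×4 + 0.23×13) / (1 + 0.247×19 + 0.23×17) = 3.978/9.603 = 0.4142 J/s.

0.41 J/s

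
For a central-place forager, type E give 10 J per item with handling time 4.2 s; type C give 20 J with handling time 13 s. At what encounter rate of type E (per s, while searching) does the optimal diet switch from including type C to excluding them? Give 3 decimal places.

0.435 per s

At the threshold, the rate on type E alone equals the profitability of type C: λ·10/(1 + λ·4.2) = 20/13 = 1.538.
Rearranging, λ(10 − 1.538×4.2) = 1.538, so λ = 1.538/3.538 = 0.4348 per s.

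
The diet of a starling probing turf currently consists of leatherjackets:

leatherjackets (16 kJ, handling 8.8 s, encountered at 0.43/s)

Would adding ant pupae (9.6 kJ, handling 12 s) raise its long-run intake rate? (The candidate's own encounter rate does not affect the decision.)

No

Intake rate on the current diet: R = (0.43×16) / (1 + 0.43×8.8) = 6.88/4.784 = 1.438 kJ/s.
ant pupae: E/h = 9.6/12 = 0.8 kJ/s.
0.8 < 1.438, so adding ant pupae would lower the average — exclude it.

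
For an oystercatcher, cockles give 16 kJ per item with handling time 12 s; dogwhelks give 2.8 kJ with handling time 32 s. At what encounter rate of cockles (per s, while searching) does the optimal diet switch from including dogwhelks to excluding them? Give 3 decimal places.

The zero-one rule: include dogwhelks iff E₂/h₂ > λE₁/(1+λh₁). Equality gives the switch point.
λE₁h₂ = E₂ + λE₂h₁ ⇒ λ = E₂/(E₁h₂ − E₂h₁) = 2.8/(512 − 33.6) = 0.005853 per s.

0.006 per s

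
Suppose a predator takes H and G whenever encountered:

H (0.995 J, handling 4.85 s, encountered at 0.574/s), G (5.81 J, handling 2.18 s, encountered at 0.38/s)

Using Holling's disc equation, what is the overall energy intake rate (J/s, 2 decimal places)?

R = Σλ_iE_i / (1 + Σλ_ih_i)
Numerator: 0.574×0.995 + 0.38×5.81 = 2.779
Denominator: 1 + 0.574×4.85 + 0.38×2.18 = 4.612
R = 2.779/4.612 = 0.6025 J/s

0.60 J/s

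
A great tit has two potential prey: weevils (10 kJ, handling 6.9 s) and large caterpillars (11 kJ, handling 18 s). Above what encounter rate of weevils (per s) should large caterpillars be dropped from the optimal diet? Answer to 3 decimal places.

0.106 per s

The zero-one rule: include large caterpillars iff E₂/h₂ > λE₁/(1+λh₁). Equality gives the switch point.
λE₁h₂ = E₂ + λE₂h₁ ⇒ λ = E₂/(E₁h₂ − E₂h₁) = 11/(180 − 75.9) = 0.1057 per s.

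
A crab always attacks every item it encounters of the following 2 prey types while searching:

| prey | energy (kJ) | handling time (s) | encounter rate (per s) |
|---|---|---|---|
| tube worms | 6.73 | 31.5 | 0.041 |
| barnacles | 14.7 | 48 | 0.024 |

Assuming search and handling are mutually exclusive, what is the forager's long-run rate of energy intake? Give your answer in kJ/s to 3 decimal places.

0.183 kJ/s

Energy encountered per unit search time: 0.041×6.73 + 0.024×14.7 = 0.6287 kJ/s.
Handling time per unit search time: 0.041×31.5 + 0.024×48 = 2.444.
Rate = 0.6287/(1 + 2.444) = 0.1826 kJ/s.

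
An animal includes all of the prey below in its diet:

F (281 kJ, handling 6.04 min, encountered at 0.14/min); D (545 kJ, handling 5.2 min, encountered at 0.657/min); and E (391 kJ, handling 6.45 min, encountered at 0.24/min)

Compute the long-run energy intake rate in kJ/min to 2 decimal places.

72.14 kJ/min

Energy encountered per unit search time: 0.14×281 + 0.657×545 + 0.24×391 = 491.2 kJ/min.
Handling time per unit search time: 0.14×6.04 + 0.657×5.2 + 0.24×6.45 = 5.81.
Rate = 491.2/(1 + 5.81) = 72.14 kJ/min.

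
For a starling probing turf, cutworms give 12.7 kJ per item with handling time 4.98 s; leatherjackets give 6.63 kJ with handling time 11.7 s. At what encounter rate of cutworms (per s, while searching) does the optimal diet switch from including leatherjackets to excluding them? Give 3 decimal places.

Drop leatherjackets once their profitability E₂/h₂ falls below the rate achievable on cutworms alone: E₂/h₂ = λE₁/(1 + λh₁).
Solve for λ: λE₁h₂ = E₂(1 + λh₁) → λ(E₁h₂ − E₂h₁) = E₂ → λ = E₂/(E₁h₂ − E₂h₁).
λ = 6.63/(12.7×11.7 − 6.63×4.98) = 6.63/115.6 = 0.05737 per s.

0.057 per s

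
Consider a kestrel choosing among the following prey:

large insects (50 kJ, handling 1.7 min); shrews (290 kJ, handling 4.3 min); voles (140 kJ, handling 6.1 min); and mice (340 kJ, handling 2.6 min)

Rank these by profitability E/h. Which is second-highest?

shrews

In descending order of E/h:
mice: 340/2.6 = 131 kJ/min
shrews: 290/4.3 = 67.4 kJ/min
large insects: 50/1.7 = 29.4 kJ/min
voles: 140/6.1 = 23 kJ/min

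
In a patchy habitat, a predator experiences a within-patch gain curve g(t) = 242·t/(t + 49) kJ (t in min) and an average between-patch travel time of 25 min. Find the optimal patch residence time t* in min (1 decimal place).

35.0 min

Optimal t* satisfies g'(t*) = g(t*)/(T + t*).
g'(t) = 242·49/(t + 49)². Setting 242·49/(t+49)² = 242t/[(t+49)(25+t)] gives 49(25+t) = t(t+49), so t² = 49×25 = 1225.
t* = √1225 = 35 min.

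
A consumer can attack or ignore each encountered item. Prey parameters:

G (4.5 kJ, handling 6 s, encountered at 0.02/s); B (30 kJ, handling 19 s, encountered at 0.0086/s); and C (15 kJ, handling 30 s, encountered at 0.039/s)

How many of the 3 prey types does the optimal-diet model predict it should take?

E/h in descending order: B 1.58, G 0.75, C 0.5 kJ/s. The optimal diet is the largest prefix of this list for which every included type satisfies E_i/h_i > R on the types above it.
Rate on top 1: 0.2218. G: 0.75 > 0.2218 → include.
Rate on top 2: 0.2712. C: 0.5 > 0.2712 → include.
Optimal diet: B, G, C — 3 of 3 types.

3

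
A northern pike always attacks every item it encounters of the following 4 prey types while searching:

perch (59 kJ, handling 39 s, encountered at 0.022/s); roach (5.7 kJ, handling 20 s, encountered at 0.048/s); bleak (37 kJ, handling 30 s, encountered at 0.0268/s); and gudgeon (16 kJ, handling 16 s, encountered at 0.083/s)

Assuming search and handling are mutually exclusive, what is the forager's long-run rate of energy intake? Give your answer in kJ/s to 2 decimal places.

R = (0.022×59 + 0.048×5.7 + 0.0268×37 + 0.083×16) / (1 + 0.022×39 + 0.048×20 + 0.0268×30 + 0.083×16) = 3.891/4.95 = 0.7861 kJ/s.

0.79 kJ/s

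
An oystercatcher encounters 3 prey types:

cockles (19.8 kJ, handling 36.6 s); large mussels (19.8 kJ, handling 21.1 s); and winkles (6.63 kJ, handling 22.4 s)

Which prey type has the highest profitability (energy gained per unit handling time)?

large mussels

In descending order of E/h:
large mussels: 19.8/21.1 = 0.938 kJ/s
cockles: 19.8/36.6 = 0.541 kJ/s
winkles: 6.63/22.4 = 0.296 kJ/s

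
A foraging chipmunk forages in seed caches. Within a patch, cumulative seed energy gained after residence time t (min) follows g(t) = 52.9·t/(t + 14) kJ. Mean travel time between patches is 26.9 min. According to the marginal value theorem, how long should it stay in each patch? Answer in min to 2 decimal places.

Optimal t* satisfies g'(t*) = g(t*)/(T + t*).
g'(t) = 52.9·14/(t + 14)². Setting 52.9·14/(t+14)² = 52.9t/[(t+14)(26.9+t)] gives 14(26.9+t) = t(t+14), so t² = 14×26.9 = 376.6.
t* = √376.6 = 19.41 min.

19.41 min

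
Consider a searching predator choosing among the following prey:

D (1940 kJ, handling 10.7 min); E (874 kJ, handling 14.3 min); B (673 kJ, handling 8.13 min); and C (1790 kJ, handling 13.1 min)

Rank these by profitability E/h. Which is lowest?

Profitability E/h (kJ/min): D = 1940/10.7 = 181, E = 874/14.3 = 61.1, B = 673/8.13 = 82.8, C = 1790/13.1 = 137.
Ranked: D > C > B > E.

E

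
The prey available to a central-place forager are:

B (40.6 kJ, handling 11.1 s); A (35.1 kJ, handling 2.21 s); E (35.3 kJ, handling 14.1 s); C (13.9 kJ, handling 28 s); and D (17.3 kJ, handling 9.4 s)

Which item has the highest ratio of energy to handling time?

A

In descending order of E/h:
A: 35.1/2.21 = 15.9 kJ/s
B: 40.6/11.1 = 3.66 kJ/s
E: 35.3/14.1 = 2.5 kJ/s
D: 17.3/9.4 = 1.84 kJ/s
C: 13.9/28 = 0.496 kJ/s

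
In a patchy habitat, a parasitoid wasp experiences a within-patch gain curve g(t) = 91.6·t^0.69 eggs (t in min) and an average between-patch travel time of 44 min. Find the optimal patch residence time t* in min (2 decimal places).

Optimal t* satisfies g'(t*) = g(t*)/(T + t*).
g'(t) = 0.69·91.6·t^-0.31. Setting 0.69·91.6·t^-0.31 = 91.6·t^0.69/(44+t) gives 0.69(44+t) = t, so 0.31·t = 0.69×44.
t* = 0.69×44/0.31 = 97.94 min.

97.94 min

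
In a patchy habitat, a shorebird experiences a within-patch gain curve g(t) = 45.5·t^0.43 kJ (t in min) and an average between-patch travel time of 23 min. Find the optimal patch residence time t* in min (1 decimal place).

Optimal t* satisfies g'(t*) = g(t*)/(T + t*).
g'(t) = 0.43·45.5·t^-0.57. Setting 0.43·45.5·t^-0.57 = 45.5·t^0.43/(23+t) gives 0.43(23+t) = t, so 0.57·t = 0.43×23.
t* = 0.43×23/0.57 = 17.35 min.

17.4 min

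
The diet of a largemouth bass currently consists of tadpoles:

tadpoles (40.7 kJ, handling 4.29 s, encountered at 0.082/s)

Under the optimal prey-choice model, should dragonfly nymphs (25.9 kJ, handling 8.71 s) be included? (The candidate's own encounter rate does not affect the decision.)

Yes

Current rate: (0.082×40.7)/(1 + 0.082×4.29) = 2.469 kJ/s.
dragonfly nymphs: E/h = 25.9/8.71 = 2.974 kJ/s.
2.974 > 2.469, so adding dragonfly nymphs raises the average — include it.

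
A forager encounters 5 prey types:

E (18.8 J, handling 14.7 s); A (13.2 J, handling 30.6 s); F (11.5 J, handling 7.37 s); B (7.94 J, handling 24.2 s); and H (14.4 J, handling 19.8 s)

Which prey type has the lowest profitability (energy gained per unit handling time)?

B

In descending order of E/h:
F: 11.5/7.37 = 1.56 J/s
E: 18.8/14.7 = 1.28 J/s
H: 14.4/19.8 = 0.727 J/s
A: 13.2/30.6 = 0.431 J/s
B: 7.94/24.2 = 0.328 J/s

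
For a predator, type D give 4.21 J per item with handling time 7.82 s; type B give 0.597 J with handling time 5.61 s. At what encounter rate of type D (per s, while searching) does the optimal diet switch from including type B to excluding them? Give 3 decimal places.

0.032 per s

The zero-one rule: include type B iff E₂/h₂ > λE₁/(1+λh₁). Equality gives the switch point.
λE₁h₂ = E₂ + λE₂h₁ ⇒ λ = E₂/(E₁h₂ − E₂h₁) = 0.597/(23.62 − 4.669) = 0.0315 per s.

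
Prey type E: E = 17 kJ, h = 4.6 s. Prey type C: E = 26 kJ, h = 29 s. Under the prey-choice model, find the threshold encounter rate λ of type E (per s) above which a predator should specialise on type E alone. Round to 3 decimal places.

At the threshold, the rate on type E alone equals the profitability of type C: λ·17/(1 + λ·4.6) = 26/29 = 0.8966.
Rearranging, λ(17 − 0.8966×4.6) = 0.8966, so λ = 0.8966/12.88 = 0.06963 per s.

0.070 per s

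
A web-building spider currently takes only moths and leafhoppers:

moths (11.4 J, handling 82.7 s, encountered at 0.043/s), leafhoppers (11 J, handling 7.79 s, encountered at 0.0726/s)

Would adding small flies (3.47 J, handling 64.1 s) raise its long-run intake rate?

No

Current rate: (0.043×11.4 + 0.0726×11)/(1 + 0.043×82.7 + 0.0726×7.79) = 0.2516 J/s.
Profitability of small flies: 3.47/64.1 = 0.05413 J/s.
Since 0.05413 < R, time spent handling small flies is better spent searching.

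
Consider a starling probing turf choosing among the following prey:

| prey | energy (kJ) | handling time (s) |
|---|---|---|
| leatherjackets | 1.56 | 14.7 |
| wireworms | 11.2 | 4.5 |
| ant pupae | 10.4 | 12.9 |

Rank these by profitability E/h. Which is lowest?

Profitability E/h (kJ/s): leatherjackets = 1.56/14.7 = 0.106, wireworms = 11.2/4.5 = 2.49, ant pupae = 10.4/12.9 = 0.806.
Ranked: wireworms > ant pupae > leatherjackets.

leatherjackets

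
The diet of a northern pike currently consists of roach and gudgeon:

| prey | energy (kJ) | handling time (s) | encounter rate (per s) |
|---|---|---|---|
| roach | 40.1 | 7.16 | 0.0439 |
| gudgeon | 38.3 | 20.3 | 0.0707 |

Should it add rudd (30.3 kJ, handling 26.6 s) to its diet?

No

Intake rate on the current diet: R = (0.0439×40.1 + 0.0707×38.3) / (1 + 0.0439×7.16 + 0.0707×20.3) = 4.468/2.75 = 1.625 kJ/s.
Profitability of rudd: 30.3/26.6 = 1.139 kJ/s.
Since 1.139 < R, time spent handling rudd is better spent searching.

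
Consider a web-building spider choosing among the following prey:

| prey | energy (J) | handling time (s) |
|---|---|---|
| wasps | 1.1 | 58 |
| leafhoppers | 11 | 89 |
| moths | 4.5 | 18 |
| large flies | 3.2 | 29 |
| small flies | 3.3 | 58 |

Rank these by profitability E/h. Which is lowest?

Profitability E/h (J/s): wasps = 1.1/58 = 0.019, leafhoppers = 11/89 = 0.124, moths = 4.5/18 = 0.25, large flies = 3.2/29 = 0.11, small flies = 3.3/58 = 0.0569.
Ranked: moths > leafhoppers > large flies > small flies > wasps.

wasps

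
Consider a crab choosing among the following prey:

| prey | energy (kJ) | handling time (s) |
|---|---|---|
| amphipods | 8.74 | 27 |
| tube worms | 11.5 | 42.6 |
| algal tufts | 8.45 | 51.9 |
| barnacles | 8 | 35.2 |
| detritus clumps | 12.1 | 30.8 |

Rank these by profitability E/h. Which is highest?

In descending order of E/h:
detritus clumps: 12.1/30.8 = 0.393 kJ/s
amphipods: 8.74/27 = 0.324 kJ/s
tube worms: 11.5/42.6 = 0.27 kJ/s
barnacles: 8/35.2 = 0.227 kJ/s
algal tufts: 8.45/51.9 = 0.163 kJ/s

detritus clumps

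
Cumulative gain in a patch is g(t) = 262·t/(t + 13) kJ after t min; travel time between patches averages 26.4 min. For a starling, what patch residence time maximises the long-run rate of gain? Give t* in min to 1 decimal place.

18.5 min

Maximise g(t)/(T+t): set derivative to zero → g'(t)(T+t) = g(t).
g'(t) = 262·13/(t + 13)². Setting 262·13/(t+13)² = 262t/[(t+13)(26.4+t)] gives 13(26.4+t) = t(t+13), so t² = 13×26.4 = 343.2.
t* = √343.2 = 18.53 min.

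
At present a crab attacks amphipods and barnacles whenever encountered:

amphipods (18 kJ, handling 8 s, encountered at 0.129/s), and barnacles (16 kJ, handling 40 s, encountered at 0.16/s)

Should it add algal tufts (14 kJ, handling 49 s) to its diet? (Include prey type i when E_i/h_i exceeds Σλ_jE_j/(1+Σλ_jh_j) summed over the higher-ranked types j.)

No

Intake rate on the current diet: R = (0.129×18 + 0.16×16) / (1 + 0.129×8 + 0.16×40) = 4.882/8.432 = 0.579 kJ/s.
Profitability of algal tufts: 14/49 = 0.2857 kJ/s.
Since 0.2857 < R, time spent handling algal tufts is better spent searching.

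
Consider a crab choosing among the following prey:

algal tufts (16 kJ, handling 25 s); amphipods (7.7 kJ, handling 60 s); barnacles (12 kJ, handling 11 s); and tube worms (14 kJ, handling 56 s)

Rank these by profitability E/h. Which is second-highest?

In descending order of E/h:
barnacles: 12/11 = 1.09 kJ/s
algal tufts: 16/25 = 0.64 kJ/s
tube worms: 14/56 = 0.25 kJ/s
amphipods: 7.7/60 = 0.128 kJ/s

algal tufts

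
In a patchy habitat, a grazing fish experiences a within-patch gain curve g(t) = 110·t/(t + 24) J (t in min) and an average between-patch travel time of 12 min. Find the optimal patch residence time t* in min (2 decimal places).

16.97 min

By the marginal value theorem, leave when the instantaneous gain rate g'(t) equals the habitat-wide average g(t)/(T + t).
g'(t) = 110·24/(t + 24)². Setting 110·24/(t+24)² = 110t/[(t+24)(12+t)] gives 24(12+t) = t(t+24), so t² = 24×12 = 288.
t* = √288 = 16.97 min.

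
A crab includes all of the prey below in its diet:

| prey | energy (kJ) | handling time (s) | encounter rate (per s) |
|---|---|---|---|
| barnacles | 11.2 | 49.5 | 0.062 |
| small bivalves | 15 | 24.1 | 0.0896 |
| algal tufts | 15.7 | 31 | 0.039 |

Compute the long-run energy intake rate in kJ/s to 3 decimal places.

R = (0.062×11.2 + 0.0896×15 + 0.039×15.7) / (1 + 0.062×49.5 + 0.0896×24.1 + 0.039×31) = 2.651/7.437 = 0.3564 kJ/s.

0.356 kJ/s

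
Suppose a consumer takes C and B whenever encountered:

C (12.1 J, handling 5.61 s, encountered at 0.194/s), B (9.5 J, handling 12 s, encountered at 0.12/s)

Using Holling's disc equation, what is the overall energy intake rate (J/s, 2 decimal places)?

R = (0.194×12.1 + 0.12×9.5) / (1 + 0.194×5.61 + 0.12×12) = 3.487/3.528 = 0.9884 J/s.

0.99 J/s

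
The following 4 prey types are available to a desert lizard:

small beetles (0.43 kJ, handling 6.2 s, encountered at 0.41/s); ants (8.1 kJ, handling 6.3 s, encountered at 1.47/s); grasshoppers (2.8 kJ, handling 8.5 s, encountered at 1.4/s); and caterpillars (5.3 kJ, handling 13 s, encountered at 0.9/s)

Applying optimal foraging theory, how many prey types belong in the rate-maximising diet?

Rank by E/h (kJ/s): ants 1.29, caterpillars 0.408, grasshoppers 0.329, small beetles 0.0694. Include each in turn until the next type's E/h falls below the running intake rate.
Rate on top 1: 1.16. caterpillars: 0.408 < 1.16 → exclude; stop.
Optimal diet: ants — 1 of 4 types.

1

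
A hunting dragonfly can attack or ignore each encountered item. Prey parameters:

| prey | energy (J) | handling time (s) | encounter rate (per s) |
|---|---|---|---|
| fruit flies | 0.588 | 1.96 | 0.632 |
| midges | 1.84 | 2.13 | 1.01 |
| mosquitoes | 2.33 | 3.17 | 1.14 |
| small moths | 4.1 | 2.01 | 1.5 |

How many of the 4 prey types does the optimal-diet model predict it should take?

1

Profitabilities (E/h, J/s): small moths 2.04, midges 0.864, mosquitoes 0.735, fruit flies 0.3. Add prey in this order while the next type's profitability exceeds the intake rate on those already taken.
Rate on top 1: 1.532. midges: 0.864 < 1.532 → exclude; stop.
Optimal diet: small moths — 1 of 4 types.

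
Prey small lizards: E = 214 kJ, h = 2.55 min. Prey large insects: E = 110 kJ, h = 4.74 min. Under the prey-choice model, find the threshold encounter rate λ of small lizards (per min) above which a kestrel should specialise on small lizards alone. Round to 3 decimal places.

0.150 per min

The zero-one rule: include large insects iff E₂/h₂ > λE₁/(1+λh₁). Equality gives the switch point.
λE₁h₂ = E₂ + λE₂h₁ ⇒ λ = E₂/(E₁h₂ − E₂h₁) = 110/(1014 − 280.5) = 0.1499 per min.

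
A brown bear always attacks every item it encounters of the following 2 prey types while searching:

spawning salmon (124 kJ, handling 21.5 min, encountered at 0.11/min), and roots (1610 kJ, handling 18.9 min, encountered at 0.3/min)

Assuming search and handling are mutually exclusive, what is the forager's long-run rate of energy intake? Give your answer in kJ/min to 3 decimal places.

R = (0.11×124 + 0.3×1610) / (1 + 0.11×21.5 + 0.3×18.9) = 496.6/9.035 = 54.97 kJ/min.

54.968 kJ/min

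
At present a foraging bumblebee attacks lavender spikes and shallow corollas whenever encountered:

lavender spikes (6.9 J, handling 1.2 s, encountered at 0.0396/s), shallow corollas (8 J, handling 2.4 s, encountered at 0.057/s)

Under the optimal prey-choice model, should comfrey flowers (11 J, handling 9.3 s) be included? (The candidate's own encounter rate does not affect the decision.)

Yes

On lavender spikes and shallow corollas alone, R = ΣλE/(1+Σλh) = 0.7292/1.184 = 0.6157 J/s.
comfrey flowers: E/h = 11/9.3 = 1.183 J/s.
1.183 > 0.6157, so adding comfrey flowers raises the average — include it.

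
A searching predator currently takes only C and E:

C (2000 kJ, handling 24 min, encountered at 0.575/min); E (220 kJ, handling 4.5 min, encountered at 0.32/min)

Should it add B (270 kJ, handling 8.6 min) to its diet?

No

Current rate: (0.575×2000 + 0.32×220)/(1 + 0.575×24 + 0.32×4.5) = 75.15 kJ/min.
B: E/h = 270/8.6 = 31.4 kJ/min.
31.4 < 75.15, so adding B would lower the average — exclude it.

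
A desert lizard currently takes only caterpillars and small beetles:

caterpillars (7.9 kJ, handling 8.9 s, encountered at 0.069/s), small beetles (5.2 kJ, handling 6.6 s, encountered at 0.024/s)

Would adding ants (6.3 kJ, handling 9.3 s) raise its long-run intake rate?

Yes

On caterpillars and small beetles alone, R = ΣλE/(1+Σλh) = 0.6699/1.772 = 0.3779 kJ/s.
ants: E/h = 6.3/9.3 = 0.6774 kJ/s.
Since 0.6774 > R, including ants increases the long-run rate.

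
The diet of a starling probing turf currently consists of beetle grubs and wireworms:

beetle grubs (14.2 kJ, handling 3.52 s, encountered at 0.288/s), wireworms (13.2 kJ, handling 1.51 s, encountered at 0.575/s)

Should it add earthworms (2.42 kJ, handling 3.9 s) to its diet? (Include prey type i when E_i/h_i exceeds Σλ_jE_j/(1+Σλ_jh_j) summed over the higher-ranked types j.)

Current rate: (0.288×14.2 + 0.575×13.2)/(1 + 0.288×3.52 + 0.575×1.51) = 4.053 kJ/s.
Profitability of earthworms: 2.42/3.9 = 0.6205 kJ/s.
Since 0.6205 < R, time spent handling earthworms is better spent searching.

No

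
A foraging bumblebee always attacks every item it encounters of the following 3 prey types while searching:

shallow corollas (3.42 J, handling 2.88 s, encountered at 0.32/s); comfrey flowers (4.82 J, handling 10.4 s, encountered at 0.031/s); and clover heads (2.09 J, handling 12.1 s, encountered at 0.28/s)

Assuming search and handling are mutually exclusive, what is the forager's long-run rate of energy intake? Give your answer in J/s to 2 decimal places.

Energy encountered per unit search time: 0.32×3.42 + 0.031×4.82 + 0.28×2.09 = 1.829 J/s.
Handling time per unit search time: 0.32×2.88 + 0.031×10.4 + 0.28×12.1 = 4.632.
Rate = 1.829/(1 + 4.632) = 0.3248 J/s.

0.32 J/s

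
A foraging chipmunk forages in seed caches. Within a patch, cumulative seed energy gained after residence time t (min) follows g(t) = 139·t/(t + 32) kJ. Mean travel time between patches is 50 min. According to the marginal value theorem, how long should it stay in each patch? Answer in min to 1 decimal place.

40.0 min

Optimal t* satisfies g'(t*) = g(t*)/(T + t*).
g'(t) = 139·32/(t + 32)². Setting 139·32/(t+32)² = 139t/[(t+32)(50+t)] gives 32(50+t) = t(t+32), so t² = 32×50 = 1600.
t* = √1600 = 40 min.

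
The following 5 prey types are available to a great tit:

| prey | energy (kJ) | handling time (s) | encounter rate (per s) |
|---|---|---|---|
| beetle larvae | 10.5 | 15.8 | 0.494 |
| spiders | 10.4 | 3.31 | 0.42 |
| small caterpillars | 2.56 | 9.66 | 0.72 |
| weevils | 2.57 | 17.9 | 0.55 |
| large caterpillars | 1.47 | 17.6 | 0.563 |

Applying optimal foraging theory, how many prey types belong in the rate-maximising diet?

1

E/h in descending order: spiders 3.14, beetle larvae 0.665, small caterpillars 0.265, weevils 0.144, large caterpillars 0.0835 kJ/s. The optimal diet is the largest prefix of this list for which every included type satisfies E_i/h_i > R on the types above it.
Rate on top 1: 1.827. beetle larvae: 0.665 < 1.827 → exclude; stop.
Optimal diet: spiders — 1 of 5 types.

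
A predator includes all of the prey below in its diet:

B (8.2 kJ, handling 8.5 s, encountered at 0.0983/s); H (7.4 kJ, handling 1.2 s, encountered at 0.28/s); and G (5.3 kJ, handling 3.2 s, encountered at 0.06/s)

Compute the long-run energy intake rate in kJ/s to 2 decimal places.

Energy encountered per unit search time: 0.0983×8.2 + 0.28×7.4 + 0.06×5.3 = 3.196 kJ/s.
Handling time per unit search time: 0.0983×8.5 + 0.28×1.2 + 0.06×3.2 = 1.364.
Rate = 3.196/(1 + 1.364) = 1.352 kJ/s.

1.35 kJ/s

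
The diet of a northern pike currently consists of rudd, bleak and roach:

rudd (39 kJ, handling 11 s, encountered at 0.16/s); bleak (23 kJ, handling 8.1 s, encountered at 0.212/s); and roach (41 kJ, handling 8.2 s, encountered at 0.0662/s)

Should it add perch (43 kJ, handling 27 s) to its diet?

On rudd, bleak and roach alone, R = ΣλE/(1+Σλh) = 13.83/5.02 = 2.755 kJ/s.
Profitability of perch: 43/27 = 1.593 kJ/s.
1.593 < 2.755, so adding perch would lower the average — exclude it.

No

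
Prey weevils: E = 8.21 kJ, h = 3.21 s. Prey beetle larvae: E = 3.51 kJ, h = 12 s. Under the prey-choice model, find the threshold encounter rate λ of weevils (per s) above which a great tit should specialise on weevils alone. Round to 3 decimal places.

0.040 per s

The zero-one rule: include beetle larvae iff E₂/h₂ > λE₁/(1+λh₁). Equality gives the switch point.
λE₁h₂ = E₂ + λE₂h₁ ⇒ λ = E₂/(E₁h₂ − E₂h₁) = 3.51/(98.52 − 11.27) = 0.04023 per s.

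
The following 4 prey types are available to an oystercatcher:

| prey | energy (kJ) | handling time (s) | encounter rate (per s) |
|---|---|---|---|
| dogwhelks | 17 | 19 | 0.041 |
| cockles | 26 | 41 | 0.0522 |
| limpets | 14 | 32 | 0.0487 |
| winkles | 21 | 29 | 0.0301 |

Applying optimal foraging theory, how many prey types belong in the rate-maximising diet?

E/h in descending order: dogwhelks 0.895, winkles 0.724, cockles 0.634, limpets 0.438 kJ/s. The optimal diet is the largest prefix of this list for which every included type satisfies E_i/h_i > R on the types above it.
Rate on top 1: 0.3918. winkles: 0.724 > 0.3918 → include.
Rate on top 2: 0.5012. cockles: 0.634 > 0.5012 → include.
Rate on top 3: 0.5606. limpets: 0.438 < 0.5606 → exclude; stop.
Optimal diet: dogwhelks, winkles, cockles — 3 of 4 types.

3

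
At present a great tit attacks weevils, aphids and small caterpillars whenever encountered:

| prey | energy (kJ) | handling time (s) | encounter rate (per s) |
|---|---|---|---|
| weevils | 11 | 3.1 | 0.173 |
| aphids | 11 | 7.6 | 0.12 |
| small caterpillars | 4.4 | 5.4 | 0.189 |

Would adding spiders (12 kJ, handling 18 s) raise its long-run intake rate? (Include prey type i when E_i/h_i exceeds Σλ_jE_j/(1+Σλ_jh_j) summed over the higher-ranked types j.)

Intake rate on the current diet: R = (0.173×11 + 0.12×11 + 0.189×4.4) / (1 + 0.173×3.1 + 0.12×7.6 + 0.189×5.4) = 4.055/3.469 = 1.169 kJ/s.
Profitability of spiders: 12/18 = 0.6667 kJ/s.
0.6667 < 1.169, so adding spiders would lower the average — exclude it.

No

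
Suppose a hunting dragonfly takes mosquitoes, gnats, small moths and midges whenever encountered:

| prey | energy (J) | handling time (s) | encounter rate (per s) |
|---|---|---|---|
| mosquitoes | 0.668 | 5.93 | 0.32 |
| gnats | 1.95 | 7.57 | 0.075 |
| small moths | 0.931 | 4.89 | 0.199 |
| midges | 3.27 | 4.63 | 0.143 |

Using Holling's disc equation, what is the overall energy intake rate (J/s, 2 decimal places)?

0.20 J/s

R = (0.32×0.668 + 0.075×1.95 + 0.199×0.931 + 0.143×3.27) / (1 + 0.32×5.93 + 0.075×7.57 + 0.199×4.89 + 0.143×4.63) = 1.013/5.101 = 0.1986 J/s.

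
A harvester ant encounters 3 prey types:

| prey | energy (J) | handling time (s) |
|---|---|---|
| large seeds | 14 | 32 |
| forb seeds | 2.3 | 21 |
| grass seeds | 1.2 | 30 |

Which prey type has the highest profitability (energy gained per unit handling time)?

large seeds

In descending order of E/h:
large seeds: 14/32 = 0.438 J/s
forb seeds: 2.3/21 = 0.11 J/s
grass seeds: 1.2/30 = 0.04 J/s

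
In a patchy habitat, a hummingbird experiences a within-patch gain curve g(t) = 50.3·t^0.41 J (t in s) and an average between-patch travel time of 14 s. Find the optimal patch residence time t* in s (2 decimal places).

Maximise g(t)/(T+t): set derivative to zero → g'(t)(T+t) = g(t).
g'(t) = 0.41·50.3·t^-0.59. Setting 0.41·50.3·t^-0.59 = 50.3·t^0.41/(14+t) gives 0.41(14+t) = t, so 0.59·t = 0.41×14.
t* = 0.41×14/0.59 = 9.729 s.

9.73 s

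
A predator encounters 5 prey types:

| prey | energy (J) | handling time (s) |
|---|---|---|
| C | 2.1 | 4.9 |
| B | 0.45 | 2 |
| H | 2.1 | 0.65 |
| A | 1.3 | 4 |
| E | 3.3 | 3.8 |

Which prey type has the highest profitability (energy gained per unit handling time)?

H

Profitability E/h (J/s): C = 2.1/4.9 = 0.429, B = 0.45/2 = 0.225, H = 2.1/0.65 = 3.23, A = 1.3/4 = 0.325, E = 3.3/3.8 = 0.868.
Ranked: H > E > C > A > B.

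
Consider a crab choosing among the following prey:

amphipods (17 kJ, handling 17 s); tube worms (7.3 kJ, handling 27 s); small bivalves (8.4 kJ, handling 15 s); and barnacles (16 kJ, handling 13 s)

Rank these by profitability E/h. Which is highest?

barnacles

In descending order of E/h:
barnacles: 16/13 = 1.23 kJ/s
amphipods: 17/17 = 1 kJ/s
small bivalves: 8.4/15 = 0.56 kJ/s
tube worms: 7.3/27 = 0.27 kJ/s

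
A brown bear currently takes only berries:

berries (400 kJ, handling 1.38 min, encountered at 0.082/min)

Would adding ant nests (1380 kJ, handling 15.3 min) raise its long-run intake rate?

Intake rate on the current diet: R = (0.082×400) / (1 + 0.082×1.38) = 32.8/1.113 = 29.47 kJ/min.
Profitability of ant nests: 1380/15.3 = 90.2 kJ/min.
90.2 > 29.47, so adding ant nests raises the average — include it.

Yes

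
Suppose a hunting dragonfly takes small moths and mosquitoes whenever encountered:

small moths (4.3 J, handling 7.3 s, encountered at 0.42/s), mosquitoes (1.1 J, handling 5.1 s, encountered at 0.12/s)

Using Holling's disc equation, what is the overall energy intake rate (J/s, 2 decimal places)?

0.41 J/s

R = Σλ_iE_i / (1 + Σλ_ih_i)
Numerator: 0.42×4.3 + 0.12×1.1 = 1.938
Denominator: 1 + 0.42×7.3 + 0.12×5.1 = 4.678
R = 1.938/4.678 = 0.4143 J/s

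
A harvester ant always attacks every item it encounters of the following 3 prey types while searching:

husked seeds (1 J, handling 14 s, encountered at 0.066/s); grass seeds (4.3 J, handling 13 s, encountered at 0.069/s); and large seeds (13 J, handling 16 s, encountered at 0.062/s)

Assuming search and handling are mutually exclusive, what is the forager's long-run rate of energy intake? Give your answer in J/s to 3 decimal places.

0.307 J/s

R = (0.066×1 + 0.069×4.3 + 0.062×13) / (1 + 0.066×14 + 0.069×13 + 0.062×16) = 1.169/3.813 = 0.3065 J/s.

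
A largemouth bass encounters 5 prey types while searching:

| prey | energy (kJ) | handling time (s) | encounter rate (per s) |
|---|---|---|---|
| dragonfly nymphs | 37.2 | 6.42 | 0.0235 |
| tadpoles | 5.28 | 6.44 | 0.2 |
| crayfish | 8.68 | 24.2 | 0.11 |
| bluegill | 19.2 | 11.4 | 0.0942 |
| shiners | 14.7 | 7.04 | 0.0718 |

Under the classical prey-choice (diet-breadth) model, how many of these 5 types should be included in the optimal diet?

3

Rank by E/h (kJ/s): dragonfly nymphs 5.79, shiners 2.09, bluegill 1.68, tadpoles 0.82, crayfish 0.359. Include each in turn until the next type's E/h falls below the running intake rate.
Rate on top 1: 0.7596. shiners: 2.09 > 0.7596 → include.
Rate on top 2: 1.165. bluegill: 1.68 > 1.165 → include.
Rate on top 3: 1.369. tadpoles: 0.82 < 1.369 → exclude; stop.
Optimal diet: dragonfly nymphs, shiners, bluegill — 3 of 5 types.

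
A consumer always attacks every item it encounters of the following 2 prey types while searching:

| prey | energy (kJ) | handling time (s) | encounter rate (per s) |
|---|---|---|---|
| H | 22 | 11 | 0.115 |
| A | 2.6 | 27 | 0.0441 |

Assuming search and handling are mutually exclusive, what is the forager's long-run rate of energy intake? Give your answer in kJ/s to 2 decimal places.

Energy encountered per unit search time: 0.115×22 + 0.0441×2.6 = 2.645 kJ/s.
Handling time per unit search time: 0.115×11 + 0.0441×27 = 2.456.
Rate = 2.645/(1 + 2.456) = 0.7653 kJ/s.

0.77 kJ/s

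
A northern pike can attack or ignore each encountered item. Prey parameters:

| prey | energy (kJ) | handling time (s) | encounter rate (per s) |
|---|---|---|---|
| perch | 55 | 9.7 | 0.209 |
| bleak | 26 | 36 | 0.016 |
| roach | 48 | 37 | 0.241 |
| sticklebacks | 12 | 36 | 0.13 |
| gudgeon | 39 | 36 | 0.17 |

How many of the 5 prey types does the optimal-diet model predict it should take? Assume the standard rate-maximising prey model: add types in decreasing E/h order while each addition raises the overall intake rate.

1

E/h in descending order: perch 5.67, roach 1.3, gudgeon 1.08, bleak 0.722, sticklebacks 0.333 kJ/s. The optimal diet is the largest prefix of this list for which every included type satisfies E_i/h_i > R on the types above it.
Rate on top 1: 3.797. roach: 1.3 < 3.797 → exclude; stop.
Optimal diet: perch — 1 of 5 types.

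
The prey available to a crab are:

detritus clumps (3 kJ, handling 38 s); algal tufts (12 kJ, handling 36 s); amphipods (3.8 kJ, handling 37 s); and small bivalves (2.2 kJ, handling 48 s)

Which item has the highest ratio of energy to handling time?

Profitability E/h (kJ/s): detritus clumps = 3/38 = 0.0789, algal tufts = 12/36 = 0.333, amphipods = 3.8/37 = 0.103, small bivalves = 2.2/48 = 0.0458.
Ranked: algal tufts > amphipods > detritus clumps > small bivalves.

algal tufts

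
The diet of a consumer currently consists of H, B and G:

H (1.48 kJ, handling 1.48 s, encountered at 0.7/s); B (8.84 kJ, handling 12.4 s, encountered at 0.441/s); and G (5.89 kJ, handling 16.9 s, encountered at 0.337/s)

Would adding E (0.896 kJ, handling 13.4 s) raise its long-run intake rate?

On H, B and G alone, R = ΣλE/(1+Σλh) = 6.919/13.2 = 0.5242 kJ/s.
E: E/h = 0.896/13.4 = 0.06687 kJ/s.
Since 0.06687 < R, time spent handling E is better spent searching.

No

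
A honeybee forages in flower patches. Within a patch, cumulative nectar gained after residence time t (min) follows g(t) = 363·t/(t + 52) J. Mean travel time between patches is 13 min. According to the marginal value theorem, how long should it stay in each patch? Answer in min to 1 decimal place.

Optimal t* satisfies g'(t*) = g(t*)/(T + t*).
g'(t) = 363·52/(t + 52)². Setting 363·52/(t+52)² = 363t/[(t+52)(13+t)] gives 52(13+t) = t(t+52), so t² = 52×13 = 676.
t* = √676 = 26 min.

26.0 min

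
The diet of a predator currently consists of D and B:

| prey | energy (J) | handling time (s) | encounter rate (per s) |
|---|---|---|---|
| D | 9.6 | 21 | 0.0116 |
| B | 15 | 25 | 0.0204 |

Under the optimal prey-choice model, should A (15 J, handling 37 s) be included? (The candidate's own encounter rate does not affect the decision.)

Yes

Intake rate on the current diet: R = (0.0116×9.6 + 0.0204×15) / (1 + 0.0116×21 + 0.0204×25) = 0.4174/1.754 = 0.238 J/s.
A: E/h = 15/37 = 0.4054 J/s.
Since 0.4054 > R, including A increases the long-run rate.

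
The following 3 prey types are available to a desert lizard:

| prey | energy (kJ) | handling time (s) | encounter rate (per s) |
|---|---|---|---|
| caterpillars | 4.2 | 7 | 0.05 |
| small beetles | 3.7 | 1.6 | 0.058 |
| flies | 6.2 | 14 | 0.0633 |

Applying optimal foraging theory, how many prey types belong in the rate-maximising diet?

3

Rank by E/h (kJ/s): small beetles 2.31, caterpillars 0.6, flies 0.443. Include each in turn until the next type's E/h falls below the running intake rate.
Rate on top 1: 0.1964. caterpillars: 0.6 > 0.1964 → include.
Rate on top 2: 0.2943. flies: 0.443 > 0.2943 → include.
Optimal diet: small beetles, caterpillars, flies — 3 of 3 types.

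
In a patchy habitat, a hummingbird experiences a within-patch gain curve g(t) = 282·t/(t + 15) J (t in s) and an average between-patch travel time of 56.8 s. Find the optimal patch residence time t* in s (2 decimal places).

29.19 s

Maximise g(t)/(T+t): set derivative to zero → g'(t)(T+t) = g(t).
g'(t) = 282·15/(t + 15)². Setting 282·15/(t+15)² = 282t/[(t+15)(56.8+t)] gives 15(56.8+t) = t(t+15), so t² = 15×56.8 = 852.
t* = √852 = 29.19 s.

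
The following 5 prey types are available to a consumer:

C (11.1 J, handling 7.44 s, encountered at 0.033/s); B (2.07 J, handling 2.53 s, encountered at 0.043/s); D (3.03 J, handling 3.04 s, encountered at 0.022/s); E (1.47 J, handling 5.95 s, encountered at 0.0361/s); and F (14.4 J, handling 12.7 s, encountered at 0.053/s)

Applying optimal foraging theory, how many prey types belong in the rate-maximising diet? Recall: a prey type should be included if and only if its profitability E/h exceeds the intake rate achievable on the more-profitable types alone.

4

Profitabilities (E/h, J/s): C 1.49, F 1.13, D 0.997, B 0.818, E 0.247. Add prey in this order while the next type's profitability exceeds the intake rate on those already taken.
Rate on top 1: 0.2941. F: 1.13 > 0.2941 → include.
Rate on top 2: 0.5887. D: 0.997 > 0.5887 → include.
Rate on top 3: 0.6024. B: 0.818 > 0.6024 → include.
Rate on top 4: 0.6137. E: 0.247 < 0.6137 → exclude; stop.
Optimal diet: C, F, D, B — 4 of 5 types.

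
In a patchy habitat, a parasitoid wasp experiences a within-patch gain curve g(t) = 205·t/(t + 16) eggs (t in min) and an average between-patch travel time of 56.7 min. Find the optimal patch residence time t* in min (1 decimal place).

30.1 min

By the marginal value theorem, leave when the instantaneous gain rate g'(t) equals the habitat-wide average g(t)/(T + t).
g'(t) = 205·16/(t + 16)². Setting 205·16/(t+16)² = 205t/[(t+16)(56.7+t)] gives 16(56.7+t) = t(t+16), so t² = 16×56.7 = 907.2.
t* = √907.2 = 30.12 min.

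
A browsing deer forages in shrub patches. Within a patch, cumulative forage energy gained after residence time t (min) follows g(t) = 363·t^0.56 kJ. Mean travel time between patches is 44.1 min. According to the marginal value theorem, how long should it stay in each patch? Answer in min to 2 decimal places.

Optimal t* satisfies g'(t*) = g(t*)/(T + t*).
g'(t) = 0.56·363·t^-0.44. Setting 0.56·363·t^-0.44 = 363·t^0.56/(44.1+t) gives 0.56(44.1+t) = t, so 0.44·t = 0.56×44.1.
t* = 0.56×44.1/0.44 = 56.13 min.

56.13 min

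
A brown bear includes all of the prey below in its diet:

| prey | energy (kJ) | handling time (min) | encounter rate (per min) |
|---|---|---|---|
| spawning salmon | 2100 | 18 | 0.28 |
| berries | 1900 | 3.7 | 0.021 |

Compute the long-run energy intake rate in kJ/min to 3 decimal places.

102.637 kJ/min

R = (0.28×2100 + 0.021×1900) / (1 + 0.28×18 + 0.021×3.7) = 627.9/6.118 = 102.6 kJ/min.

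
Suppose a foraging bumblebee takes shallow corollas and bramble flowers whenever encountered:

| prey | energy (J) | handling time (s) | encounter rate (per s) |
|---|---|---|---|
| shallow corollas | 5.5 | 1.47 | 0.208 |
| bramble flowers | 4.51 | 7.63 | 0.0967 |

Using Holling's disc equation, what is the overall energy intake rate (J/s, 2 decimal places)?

Energy encountered per unit search time: 0.208×5.5 + 0.0967×4.51 = 1.58 J/s.
Handling time per unit search time: 0.208×1.47 + 0.0967×7.63 = 1.044.
Rate = 1.58/(1 + 1.044) = 0.7732 J/s.

0.77 J/s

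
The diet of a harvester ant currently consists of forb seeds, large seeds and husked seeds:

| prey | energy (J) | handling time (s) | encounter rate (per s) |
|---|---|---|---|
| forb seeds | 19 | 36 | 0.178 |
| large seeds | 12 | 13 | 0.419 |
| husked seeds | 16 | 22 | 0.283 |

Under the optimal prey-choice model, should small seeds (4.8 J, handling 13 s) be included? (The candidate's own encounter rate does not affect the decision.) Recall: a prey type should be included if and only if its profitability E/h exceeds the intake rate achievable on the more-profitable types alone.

No

Current rate: (0.178×19 + 0.419×12 + 0.283×16)/(1 + 0.178×36 + 0.419×13 + 0.283×22) = 0.6781 J/s.
Profitability of small seeds: 4.8/13 = 0.3692 J/s.
Since 0.3692 < R, time spent handling small seeds is better spent searching.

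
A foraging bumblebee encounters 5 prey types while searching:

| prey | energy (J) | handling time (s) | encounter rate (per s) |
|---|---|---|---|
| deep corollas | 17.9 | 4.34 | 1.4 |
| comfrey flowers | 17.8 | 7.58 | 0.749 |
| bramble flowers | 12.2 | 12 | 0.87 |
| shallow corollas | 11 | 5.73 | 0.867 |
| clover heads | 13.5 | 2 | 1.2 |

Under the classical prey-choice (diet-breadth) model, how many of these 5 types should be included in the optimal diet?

1

E/h in descending order: clover heads 6.75, deep corollas 4.12, comfrey flowers 2.35, shallow corollas 1.92, bramble flowers 1.02 J/s. The optimal diet is the largest prefix of this list for which every included type satisfies E_i/h_i > R on the types above it.
Rate on top 1: 4.765. deep corollas: 4.12 < 4.765 → exclude; stop.
Optimal diet: clover heads — 1 of 5 types.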